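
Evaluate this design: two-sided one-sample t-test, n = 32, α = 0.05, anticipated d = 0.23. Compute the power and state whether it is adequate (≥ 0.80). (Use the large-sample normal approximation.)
Power ≈ 0.25; the study is underpowered (power < 0.80)

Power calculation (one-sample t-test, normal approximation):
z_β = d · √n - z_{α/2}
z_β = 0.23 · √32 - 1.960
z_β = 0.23 · 5.657 - 1.960
z_β = -0.659

Power = Φ(z_β) = Φ(-0.659) ≈ 0.255

Effect size d = 0.23 is small by Cohen's convention (0.2/0.5/0.8).

Threshold: power ≥ 0.80 is conventionally adequate.
Power ≈ 0.25 → the study is underpowered (power < 0.80).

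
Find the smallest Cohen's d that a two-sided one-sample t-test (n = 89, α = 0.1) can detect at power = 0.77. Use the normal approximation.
d ≈ 0.25

Minimum detectable effect (one-sample t-test, normal approximation):
d = (z_{α/2} + z_β) / √n
d = (1.645 + 0.739) / √89
d = 2.384 / 9.434
d ≈ 0.25

By Cohen's convention (0.2 small / 0.5 medium / 0.8 large): small effect.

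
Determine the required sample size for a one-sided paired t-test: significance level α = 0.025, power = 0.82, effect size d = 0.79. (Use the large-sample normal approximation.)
n = 14 pairs

Sample size formula (paired t-test, normal approximation):
n = ((z_α + z_β) / d)²

z_α = 1.960 (for α = 0.025, one-sided)
z_β = 0.915 (for power = 0.82)
d = 0.79

n = ((1.960 + 0.915) / 0.79)²
n = (3.639)²
n ≈ 13.24
Round up to the next whole number: n = 14 pairs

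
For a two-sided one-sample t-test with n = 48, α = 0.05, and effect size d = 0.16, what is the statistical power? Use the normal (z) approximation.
Power ≈ 0.20

Power calculation (one-sample t-test, normal approximation):
z_β = d · √n - z_{α/2}
z_β = 0.16 · √48 - 1.960
z_β = 0.16 · 6.928 - 1.960
z_β = -0.851

Power = Φ(z_β) = Φ(-0.851) ≈ 0.197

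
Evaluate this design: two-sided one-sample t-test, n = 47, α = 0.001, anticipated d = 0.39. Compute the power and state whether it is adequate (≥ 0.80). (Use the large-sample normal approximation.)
Power ≈ 0.27; the study is underpowered (power < 0.80)

Power calculation (one-sample t-test, normal approximation):
z_β = d · √n - z_{α/2}
z_β = 0.39 · √47 - 3.291
z_β = 0.39 · 6.856 - 3.291
z_β = -0.617

Power = Φ(z_β) = Φ(-0.617) ≈ 0.269

Effect size d = 0.39 is small by Cohen's convention (0.2/0.5/0.8).

Threshold: power ≥ 0.80 is conventionally adequate.
Power ≈ 0.27 → the study is underpowered (power < 0.80).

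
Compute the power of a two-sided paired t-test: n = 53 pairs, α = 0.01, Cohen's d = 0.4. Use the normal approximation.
Power ≈ 0.63

Power calculation (paired t-test, normal approximation):
z_β = d · √n - z_{α/2}
z_β = 0.4 · √53 - 2.576
z_β = 0.4 · 7.280 - 2.576
z_β = 0.336

Power = Φ(z_β) = Φ(0.336) ≈ 0.632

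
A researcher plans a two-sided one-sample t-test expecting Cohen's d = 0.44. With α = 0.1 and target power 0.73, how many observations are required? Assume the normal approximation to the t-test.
n = 27

Sample size formula (one-sample t-test, normal approximation):
n = ((z_{α/2} + z_β) / d)²

z_{α/2} = 1.645 (for α = 0.1, two-sided)
z_β = 0.613 (for power = 0.73)
d = 0.44

n = ((1.645 + 0.613) / 0.44)²
n = (5.132)²
n ≈ 26.34
Round up to the next whole number: n = 27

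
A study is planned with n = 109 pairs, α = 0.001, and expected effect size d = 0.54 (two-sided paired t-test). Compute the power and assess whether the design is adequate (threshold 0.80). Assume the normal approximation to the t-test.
Power ≈ 0.99; the study is adequately powered (power ≥ 0.80)

Power calculation (paired t-test, normal approximation):
z_β = d · √n - z_{α/2}
z_β = 0.54 · √109 - 3.291
z_β = 0.54 · 10.440 - 3.291
z_β = 2.347

Power = Φ(z_β) = Φ(2.347) ≈ 0.991

Effect size d = 0.54 is medium by Cohen's convention (0.2/0.5/0.8).

Threshold: power ≥ 0.80 is conventionally adequate.
Power ≈ 0.99 → the study is adequately powered (power ≥ 0.80).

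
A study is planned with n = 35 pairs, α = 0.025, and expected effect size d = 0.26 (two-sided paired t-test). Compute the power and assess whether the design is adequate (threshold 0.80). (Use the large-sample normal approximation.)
Power ≈ 0.24; the study is underpowered (power < 0.80)

Power calculation (paired t-test, normal approximation):
z_β = d · √n - z_{α/2}
z_β = 0.26 · √35 - 2.241
z_β = 0.26 · 5.916 - 2.241
z_β = -0.703

Power = Φ(z_β) = Φ(-0.703) ≈ 0.241

Effect size d = 0.26 is small by Cohen's convention (0.2/0.5/0.8).

Threshold: power ≥ 0.80 is conventionally adequate.
Power ≈ 0.24 → the study is underpowered (power < 0.80).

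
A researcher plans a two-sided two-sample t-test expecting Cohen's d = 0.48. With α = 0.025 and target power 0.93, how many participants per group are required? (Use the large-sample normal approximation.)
n = 120 per group

Sample size formula (two-sample t-test, normal approximation):
n = 2 · ((z_{α/2} + z_β) / d)²

z_{α/2} = 2.241 (for α = 0.025, two-sided)
z_β = 1.476 (for power = 0.93)
d = 0.48

n = 2 · ((2.241 + 1.476) / 0.48)²
n = 2 · (7.744)²
n ≈ 119.94
Round up to the next whole number: n = 120 per group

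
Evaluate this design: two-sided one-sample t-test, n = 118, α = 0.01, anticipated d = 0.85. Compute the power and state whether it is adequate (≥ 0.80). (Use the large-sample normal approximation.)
Power ≈ 1.00; the study is adequately powered (power ≥ 0.80)

Power calculation (one-sample t-test, normal approximation):
z_β = d · √n - z_{α/2}
z_β = 0.85 · √118 - 2.576
z_β = 0.85 · 10.863 - 2.576
z_β = 6.658

Power = Φ(z_β) = Φ(6.658) ≈ 1.000

Effect size d = 0.85 is large by Cohen's convention (0.2/0.5/0.8).

Threshold: power ≥ 0.80 is conventionally adequate.
Power ≈ 1.00 → the study is adequately powered (power ≥ 0.80).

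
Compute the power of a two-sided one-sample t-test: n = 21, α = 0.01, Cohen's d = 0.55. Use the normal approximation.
Power ≈ 0.48

Power calculation (one-sample t-test, normal approximation):
z_β = d · √n - z_{α/2}
z_β = 0.55 · √21 - 2.576
z_β = 0.55 · 4.583 - 2.576
z_β = -0.055

Power = Φ(z_β) = Φ(-0.055) ≈ 0.478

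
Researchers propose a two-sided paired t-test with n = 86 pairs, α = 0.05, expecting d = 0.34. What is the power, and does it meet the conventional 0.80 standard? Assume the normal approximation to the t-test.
Power ≈ 0.88; the study is adequately powered (power ≥ 0.80)

Power calculation (paired t-test, normal approximation):
z_β = d · √n - z_{α/2}
z_β = 0.34 · √86 - 1.960
z_β = 0.34 · 9.274 - 1.960
z_β = 1.193

Power = Φ(z_β) = Φ(1.193) ≈ 0.884

Effect size d = 0.34 is small by Cohen's convention (0.2/0.5/0.8).

Threshold: power ≥ 0.80 is conventionally adequate.
Power ≈ 0.88 → the study is adequately powered (power ≥ 0.80).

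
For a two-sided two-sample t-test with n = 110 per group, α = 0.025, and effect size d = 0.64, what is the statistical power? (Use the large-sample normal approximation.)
Power ≈ 0.99

Power calculation (two-sample t-test, normal approximation):
z_β = d · √(n/2) - z_{α/2}
z_β = 0.64 · √(110/2) - 2.241
z_β = 0.64 · 7.416 - 2.241
z_β = 2.505

Power = Φ(z_β) = Φ(2.505) ≈ 0.994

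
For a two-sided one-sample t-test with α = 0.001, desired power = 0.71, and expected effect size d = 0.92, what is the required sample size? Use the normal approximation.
n = 18

Sample size formula (one-sample t-test, normal approximation):
n = ((z_{α/2} + z_β) / d)²

z_{α/2} = 3.291 (for α = 0.001, two-sided)
z_β = 0.553 (for power = 0.71)
d = 0.92

n = ((3.291 + 0.553) / 0.92)²
n = (4.178)²
n ≈ 17.46
Round up to the next whole number: n = 18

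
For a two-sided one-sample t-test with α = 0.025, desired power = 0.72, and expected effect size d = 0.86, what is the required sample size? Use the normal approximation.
n = 11

Sample size formula (one-sample t-test, normal approximation):
n = ((z_{α/2} + z_β) / d)²

z_{α/2} = 2.241 (for α = 0.025, two-sided)
z_β = 0.583 (for power = 0.72)
d = 0.86

n = ((2.241 + 0.583) / 0.86)²
n = (3.284)²
n ≈ 10.78
Round up to the next whole number: n = 11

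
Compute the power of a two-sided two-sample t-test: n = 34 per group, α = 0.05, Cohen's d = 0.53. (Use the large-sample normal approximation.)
Power ≈ 0.59

Power calculation (two-sample t-test, normal approximation):
z_β = d · √(n/2) - z_{α/2}
z_β = 0.53 · √(34/2) - 1.960
z_β = 0.53 · 4.123 - 1.960
z_β = 0.225

Power = Φ(z_β) = Φ(0.225) ≈ 0.589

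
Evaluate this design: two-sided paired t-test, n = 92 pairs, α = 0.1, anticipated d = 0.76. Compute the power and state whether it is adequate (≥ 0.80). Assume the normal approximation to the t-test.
Power ≈ 1.00; the study is adequately powered (power ≥ 0.80)

Power calculation (paired t-test, normal approximation):
z_β = d · √n - z_{α/2}
z_β = 0.76 · √92 - 1.645
z_β = 0.76 · 9.592 - 1.645
z_β = 5.645

Power = Φ(z_β) = Φ(5.645) ≈ 1.000

Effect size d = 0.76 is medium by Cohen's convention (0.2/0.5/0.8).

Threshold: power ≥ 0.80 is conventionally adequate.
Power ≈ 1.00 → the study is adequately powered (power ≥ 0.80).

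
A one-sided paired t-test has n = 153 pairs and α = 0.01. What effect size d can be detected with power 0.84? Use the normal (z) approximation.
d ≈ 0.27

Minimum detectable effect (paired t-test, normal approximation):
d = (z_α + z_β) / √n
d = (2.326 + 0.994) / √153
d = 3.321 / 12.369
d ≈ 0.27

By Cohen's convention (0.2 small / 0.5 medium / 0.8 large): small effect.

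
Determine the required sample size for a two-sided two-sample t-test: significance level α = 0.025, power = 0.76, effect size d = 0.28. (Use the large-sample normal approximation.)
n = 222 per group

Sample size formula (two-sample t-test, normal approximation):
n = 2 · ((z_{α/2} + z_β) / d)²

z_{α/2} = 2.241 (for α = 0.025, two-sided)
z_β = 0.706 (for power = 0.76)
d = 0.28

n = 2 · ((2.241 + 0.706) / 0.28)²
n = 2 · (10.525)²
n ≈ 221.55
Round up to the next whole number: n = 222 per group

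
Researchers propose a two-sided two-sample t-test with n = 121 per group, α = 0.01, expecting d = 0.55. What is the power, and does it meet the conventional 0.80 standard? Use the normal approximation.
Power ≈ 0.96; the study is adequately powered (power ≥ 0.80)

Power calculation (two-sample t-test, normal approximation):
z_β = d · √(n/2) - z_{α/2}
z_β = 0.55 · √(121/2) - 2.576
z_β = 0.55 · 7.778 - 2.576
z_β = 1.702

Power = Φ(z_β) = Φ(1.702) ≈ 0.956

Effect size d = 0.55 is medium by Cohen's convention (0.2/0.5/0.8).

Threshold: power ≥ 0.80 is conventionally adequate.
Power ≈ 0.96 → the study is adequately powered (power ≥ 0.80).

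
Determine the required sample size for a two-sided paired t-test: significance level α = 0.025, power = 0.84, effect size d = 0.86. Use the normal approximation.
n = 15 pairs

Sample size formula (paired t-test, normal approximation):
n = ((z_{α/2} + z_β) / d)²

z_{α/2} = 2.241 (for α = 0.025, two-sided)
z_β = 0.994 (for power = 0.84)
d = 0.86

n = ((2.241 + 0.994) / 0.86)²
n = (3.762)²
n ≈ 14.15
Round up to the next whole number: n = 15 pairs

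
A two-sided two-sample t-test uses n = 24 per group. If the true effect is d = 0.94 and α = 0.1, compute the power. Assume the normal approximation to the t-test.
Power ≈ 0.95

Power calculation (two-sample t-test, normal approximation):
z_β = d · √(n/2) - z_{α/2}
z_β = 0.94 · √(24/2) - 1.645
z_β = 0.94 · 3.464 - 1.645
z_β = 1.611

Power = Φ(z_β) = Φ(1.611) ≈ 0.946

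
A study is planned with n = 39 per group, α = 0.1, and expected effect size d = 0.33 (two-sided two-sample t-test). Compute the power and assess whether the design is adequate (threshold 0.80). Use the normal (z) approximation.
Power ≈ 0.43; the study is underpowered (power < 0.80)

Power calculation (two-sample t-test, normal approximation):
z_β = d · √(n/2) - z_{α/2}
z_β = 0.33 · √(39/2) - 1.645
z_β = 0.33 · 4.416 - 1.645
z_β = -0.188

Power = Φ(z_β) = Φ(-0.188) ≈ 0.426

Effect size d = 0.33 is small by Cohen's convention (0.2/0.5/0.8).

Threshold: power ≥ 0.80 is conventionally adequate.
Power ≈ 0.43 → the study is underpowered (power < 0.80).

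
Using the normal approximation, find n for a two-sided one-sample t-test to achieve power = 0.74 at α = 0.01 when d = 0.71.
n = 21

Sample size formula (one-sample t-test, normal approximation):
n = ((z_{α/2} + z_β) / d)²

z_{α/2} = 2.576 (for α = 0.01, two-sided)
z_β = 0.643 (for power = 0.74)
d = 0.71

n = ((2.576 + 0.643) / 0.71)²
n = (4.534)²
n ≈ 20.56
Round up to the next whole number: n = 21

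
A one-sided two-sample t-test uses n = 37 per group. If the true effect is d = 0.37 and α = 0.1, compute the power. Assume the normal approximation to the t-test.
Power ≈ 0.62

Power calculation (two-sample t-test, normal approximation):
z_β = d · √(n/2) - z_α
z_β = 0.37 · √(37/2) - 1.282
z_β = 0.37 · 4.301 - 1.282
z_β = 0.310

Power = Φ(z_β) = Φ(0.310) ≈ 0.622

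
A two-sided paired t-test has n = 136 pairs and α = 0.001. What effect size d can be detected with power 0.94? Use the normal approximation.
d ≈ 0.42

Minimum detectable effect (paired t-test, normal approximation):
d = (z_{α/2} + z_β) / √n
d = (3.291 + 1.555) / √136
d = 4.845 / 11.662
d ≈ 0.42

By Cohen's convention (0.2 small / 0.5 medium / 0.8 large): small effect.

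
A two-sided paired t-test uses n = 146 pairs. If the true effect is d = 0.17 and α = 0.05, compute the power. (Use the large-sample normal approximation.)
Power ≈ 0.54

Power calculation (paired t-test, normal approximation):
z_β = d · √n - z_{α/2}
z_β = 0.17 · √146 - 1.960
z_β = 0.17 · 12.083 - 1.960
z_β = 0.094

Power = Φ(z_β) = Φ(0.094) ≈ 0.538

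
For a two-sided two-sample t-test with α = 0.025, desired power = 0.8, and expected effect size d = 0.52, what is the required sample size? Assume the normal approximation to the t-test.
n = 71 per group

Sample size formula (two-sample t-test, normal approximation):
n = 2 · ((z_{α/2} + z_β) / d)²

z_{α/2} = 2.241 (for α = 0.025, two-sided)
z_β = 0.842 (for power = 0.8)
d = 0.52

n = 2 · ((2.241 + 0.842) / 0.52)²
n = 2 · (5.929)²
n ≈ 70.31
Round up to the next whole number: n = 71 per group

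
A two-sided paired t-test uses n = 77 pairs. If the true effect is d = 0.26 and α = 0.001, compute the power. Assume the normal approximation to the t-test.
Power ≈ 0.16

Power calculation (paired t-test, normal approximation):
z_β = d · √n - z_{α/2}
z_β = 0.26 · √77 - 3.291
z_β = 0.26 · 8.775 - 3.291
z_β = -1.009

Power = Φ(z_β) = Φ(-1.009) ≈ 0.156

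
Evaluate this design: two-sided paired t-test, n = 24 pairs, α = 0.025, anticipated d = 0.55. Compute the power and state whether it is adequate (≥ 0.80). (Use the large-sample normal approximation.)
Power ≈ 0.67; the study is underpowered (power < 0.80)

Power calculation (paired t-test, normal approximation):
z_β = d · √n - z_{α/2}
z_β = 0.55 · √24 - 2.241
z_β = 0.55 · 4.899 - 2.241
z_β = 0.453

Power = Φ(z_β) = Φ(0.453) ≈ 0.675

Effect size d = 0.55 is medium by Cohen's convention (0.2/0.5/0.8).

Threshold: power ≥ 0.80 is conventionally adequate.
Power ≈ 0.67 → the study is underpowered (power < 0.80).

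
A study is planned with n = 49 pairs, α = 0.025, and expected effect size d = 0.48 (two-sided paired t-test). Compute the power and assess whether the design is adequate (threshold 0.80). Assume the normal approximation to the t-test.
Power ≈ 0.87; the study is adequately powered (power ≥ 0.80)

Power calculation (paired t-test, normal approximation):
z_β = d · √n - z_{α/2}
z_β = 0.48 · √49 - 2.241
z_β = 0.48 · 7.000 - 2.241
z_β = 1.119

Power = Φ(z_β) = Φ(1.119) ≈ 0.868

Effect size d = 0.48 is small by Cohen's convention (0.2/0.5/0.8).

Threshold: power ≥ 0.80 is conventionally adequate.
Power ≈ 0.87 → the study is adequately powered (power ≥ 0.80).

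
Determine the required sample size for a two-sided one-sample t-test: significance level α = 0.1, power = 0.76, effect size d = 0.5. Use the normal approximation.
n = 23

Sample size formula (one-sample t-test, normal approximation):
n = ((z_{α/2} + z_β) / d)²

z_{α/2} = 1.645 (for α = 0.1, two-sided)
z_β = 0.706 (for power = 0.76)
d = 0.5

n = ((1.645 + 0.706) / 0.5)²
n = (4.702)²
n ≈ 22.11
Round up to the next whole number: n = 23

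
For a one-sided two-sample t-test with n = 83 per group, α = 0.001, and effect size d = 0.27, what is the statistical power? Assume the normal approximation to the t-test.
Power ≈ 0.09

Power calculation (two-sample t-test, normal approximation):
z_β = d · √(n/2) - z_α
z_β = 0.27 · √(83/2) - 3.090
z_β = 0.27 · 6.442 - 3.090
z_β = -1.351

Power = Φ(z_β) = Φ(-1.351) ≈ 0.088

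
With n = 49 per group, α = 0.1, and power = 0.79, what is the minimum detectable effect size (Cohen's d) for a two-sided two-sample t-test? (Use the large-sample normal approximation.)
d ≈ 0.50

Minimum detectable effect (two-sample t-test, normal approximation):
d = (z_{α/2} + z_β) / √(n/2)
d = (1.645 + 0.806) / √(49/2)
d = 2.451 / 4.950
d ≈ 0.50

By Cohen's convention (0.2 small / 0.5 medium / 0.8 large): medium effect.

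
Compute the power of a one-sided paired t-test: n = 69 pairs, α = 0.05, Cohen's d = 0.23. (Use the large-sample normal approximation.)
Power ≈ 0.60

Power calculation (paired t-test, normal approximation):
z_β = d · √n - z_α
z_β = 0.23 · √69 - 1.645
z_β = 0.23 · 8.307 - 1.645
z_β = 0.266

Power = Φ(z_β) = Φ(0.266) ≈ 0.605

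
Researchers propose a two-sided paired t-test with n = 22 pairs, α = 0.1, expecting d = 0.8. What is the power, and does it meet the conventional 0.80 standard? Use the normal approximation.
Power ≈ 0.98; the study is adequately powered (power ≥ 0.80)

Power calculation (paired t-test, normal approximation):
z_β = d · √n - z_{α/2}
z_β = 0.8 · √22 - 1.645
z_β = 0.8 · 4.690 - 1.645
z_β = 2.107

Power = Φ(z_β) = Φ(2.107) ≈ 0.982

Effect size d = 0.8 is large by Cohen's convention (0.2/0.5/0.8).

Threshold: power ≥ 0.80 is conventionally adequate.
Power ≈ 0.98 → the study is adequately powered (power ≥ 0.80).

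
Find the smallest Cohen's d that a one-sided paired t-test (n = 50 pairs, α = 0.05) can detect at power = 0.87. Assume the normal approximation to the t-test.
d ≈ 0.39

Minimum detectable effect (paired t-test, normal approximation):
d = (z_α + z_β) / √n
d = (1.645 + 1.126) / √50
d = 2.771 / 7.071
d ≈ 0.39

By Cohen's convention (0.2 small / 0.5 medium / 0.8 large): small effect.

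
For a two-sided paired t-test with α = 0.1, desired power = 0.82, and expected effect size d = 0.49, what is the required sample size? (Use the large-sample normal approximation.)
n = 28 pairs

Sample size formula (paired t-test, normal approximation):
n = ((z_{α/2} + z_β) / d)²

z_{α/2} = 1.645 (for α = 0.1, two-sided)
z_β = 0.915 (for power = 0.82)
d = 0.49

n = ((1.645 + 0.915) / 0.49)²
n = (5.224)²
n ≈ 27.29
Round up to the next whole number: n = 28 pairs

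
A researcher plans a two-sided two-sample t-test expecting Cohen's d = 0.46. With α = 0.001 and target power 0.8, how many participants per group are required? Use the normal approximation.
n = 162 per group

Sample size formula (two-sample t-test, normal approximation):
n = 2 · ((z_{α/2} + z_β) / d)²

z_{α/2} = 3.291 (for α = 0.001, two-sided)
z_β = 0.842 (for power = 0.8)
d = 0.46

n = 2 · ((3.291 + 0.842) / 0.46)²
n = 2 · (8.985)²
n ≈ 161.46
Round up to the next whole number: n = 162 per group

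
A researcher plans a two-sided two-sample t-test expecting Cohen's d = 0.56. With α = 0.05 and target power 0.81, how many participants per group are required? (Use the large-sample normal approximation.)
n = 52 per group

Sample size formula (two-sample t-test, normal approximation):
n = 2 · ((z_{α/2} + z_β) / d)²

z_{α/2} = 1.960 (for α = 0.05, two-sided)
z_β = 0.878 (for power = 0.81)
d = 0.56

n = 2 · ((1.960 + 0.878) / 0.56)²
n = 2 · (5.068)²
n ≈ 51.37
Round up to the next whole number: n = 52 per group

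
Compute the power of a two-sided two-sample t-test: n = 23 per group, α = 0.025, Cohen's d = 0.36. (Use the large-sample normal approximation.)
Power ≈ 0.15

Power calculation (two-sample t-test, normal approximation):
z_β = d · √(n/2) - z_{α/2}
z_β = 0.36 · √(23/2) - 2.241
z_β = 0.36 · 3.391 - 2.241
z_β = -1.021

Power = Φ(z_β) = Φ(-1.021) ≈ 0.154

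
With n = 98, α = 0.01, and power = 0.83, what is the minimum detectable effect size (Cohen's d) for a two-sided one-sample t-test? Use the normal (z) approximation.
d ≈ 0.36

Minimum detectable effect (one-sample t-test, normal approximation):
d = (z_{α/2} + z_β) / √n
d = (2.576 + 0.954) / √98
d = 3.530 / 9.899
d ≈ 0.36

By Cohen's convention (0.2 small / 0.5 medium / 0.8 large): small effect.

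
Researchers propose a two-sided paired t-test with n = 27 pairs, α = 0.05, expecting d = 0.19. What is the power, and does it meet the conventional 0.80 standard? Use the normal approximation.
Power ≈ 0.17; the study is underpowered (power < 0.80)

Power calculation (paired t-test, normal approximation):
z_β = d · √n - z_{α/2}
z_β = 0.19 · √27 - 1.960
z_β = 0.19 · 5.196 - 1.960
z_β = -0.973

Power = Φ(z_β) = Φ(-0.973) ≈ 0.165

Effect size d = 0.19 is very small by Cohen's convention (0.2/0.5/0.8).

Threshold: power ≥ 0.80 is conventionally adequate.
Power ≈ 0.17 → the study is underpowered (power < 0.80).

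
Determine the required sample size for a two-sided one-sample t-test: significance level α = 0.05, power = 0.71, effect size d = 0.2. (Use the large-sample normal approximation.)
n = 158

Sample size formula (one-sample t-test, normal approximation):
n = ((z_{α/2} + z_β) / d)²

z_{α/2} = 1.960 (for α = 0.05, two-sided)
z_β = 0.553 (for power = 0.71)
d = 0.2

n = ((1.960 + 0.553) / 0.2)²
n = (12.565)²
n ≈ 157.88
Round up to the next whole number: n = 158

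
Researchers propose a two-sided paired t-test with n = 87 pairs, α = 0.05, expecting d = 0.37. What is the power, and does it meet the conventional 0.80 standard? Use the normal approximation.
Power ≈ 0.93; the study is adequately powered (power ≥ 0.80)

Power calculation (paired t-test, normal approximation):
z_β = d · √n - z_{α/2}
z_β = 0.37 · √87 - 1.960
z_β = 0.37 · 9.327 - 1.960
z_β = 1.491

Power = Φ(z_β) = Φ(1.491) ≈ 0.932

Effect size d = 0.37 is small by Cohen's convention (0.2/0.5/0.8).

Threshold: power ≥ 0.80 is conventionally adequate.
Power ≈ 0.93 → the study is adequately powered (power ≥ 0.80).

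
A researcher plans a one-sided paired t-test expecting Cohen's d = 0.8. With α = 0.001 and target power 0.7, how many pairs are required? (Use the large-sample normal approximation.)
n = 21 pairs

Sample size formula (paired t-test, normal approximation):
n = ((z_α + z_β) / d)²

z_α = 3.090 (for α = 0.001, one-sided)
z_β = 0.524 (for power = 0.7)
d = 0.8

n = ((3.090 + 0.524) / 0.8)²
n = (4.518)²
n ≈ 20.41
Round up to the next whole number: n = 21 pairs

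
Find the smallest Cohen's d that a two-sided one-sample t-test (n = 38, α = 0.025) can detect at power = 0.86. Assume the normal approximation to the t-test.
d ≈ 0.54

Minimum detectable effect (one-sample t-test, normal approximation):
d = (z_{α/2} + z_β) / √n
d = (2.241 + 1.080) / √38
d = 3.322 / 6.164
d ≈ 0.54

By Cohen's convention (0.2 small / 0.5 medium / 0.8 large): medium effect.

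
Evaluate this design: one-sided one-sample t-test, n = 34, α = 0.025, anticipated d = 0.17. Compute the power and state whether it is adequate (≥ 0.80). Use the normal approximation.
Power ≈ 0.17; the study is underpowered (power < 0.80)

Power calculation (one-sample t-test, normal approximation):
z_β = d · √n - z_α
z_β = 0.17 · √34 - 1.960
z_β = 0.17 · 5.831 - 1.960
z_β = -0.969

Power = Φ(z_β) = Φ(-0.969) ≈ 0.166

Effect size d = 0.17 is very small by Cohen's convention (0.2/0.5/0.8).

Threshold: power ≥ 0.80 is conventionally adequate.
Power ≈ 0.17 → the study is underpowered (power < 0.80).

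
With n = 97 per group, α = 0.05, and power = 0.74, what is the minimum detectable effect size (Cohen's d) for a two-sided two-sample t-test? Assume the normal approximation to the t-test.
d ≈ 0.37

Minimum detectable effect (two-sample t-test, normal approximation):
d = (z_{α/2} + z_β) / √(n/2)
d = (1.960 + 0.643) / √(97/2)
d = 2.603 / 6.964
d ≈ 0.37

By Cohen's convention (0.2 small / 0.5 medium / 0.8 large): small effect.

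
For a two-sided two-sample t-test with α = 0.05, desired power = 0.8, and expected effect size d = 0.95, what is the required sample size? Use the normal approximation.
n = 18 per group

Sample size formula (two-sample t-test, normal approximation):
n = 2 · ((z_{α/2} + z_β) / d)²

z_{α/2} = 1.960 (for α = 0.05, two-sided)
z_β = 0.842 (for power = 0.8)
d = 0.95

n = 2 · ((1.960 + 0.842) / 0.95)²
n = 2 · (2.949)²
n ≈ 17.39
Round up to the next whole number: n = 18 per group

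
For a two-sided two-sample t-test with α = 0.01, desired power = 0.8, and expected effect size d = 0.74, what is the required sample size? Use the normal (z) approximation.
n = 43 per group

Sample size formula (two-sample t-test, normal approximation):
n = 2 · ((z_{α/2} + z_β) / d)²

z_{α/2} = 2.576 (for α = 0.01, two-sided)
z_β = 0.842 (for power = 0.8)
d = 0.74

n = 2 · ((2.576 + 0.842) / 0.74)²
n = 2 · (4.619)²
n ≈ 42.67
Round up to the next whole number: n = 43 per group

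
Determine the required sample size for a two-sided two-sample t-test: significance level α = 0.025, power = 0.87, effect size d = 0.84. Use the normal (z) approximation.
n = 33 per group

Sample size formula (two-sample t-test, normal approximation):
n = 2 · ((z_{α/2} + z_β) / d)²

z_{α/2} = 2.241 (for α = 0.025, two-sided)
z_β = 1.126 (for power = 0.87)
d = 0.84

n = 2 · ((2.241 + 1.126) / 0.84)²
n = 2 · (4.008)²
n ≈ 32.13
Round up to the next whole number: n = 33 per group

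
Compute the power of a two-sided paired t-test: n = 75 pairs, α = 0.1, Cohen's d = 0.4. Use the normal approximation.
Power ≈ 0.97

Power calculation (paired t-test, normal approximation):
z_β = d · √n - z_{α/2}
z_β = 0.4 · √75 - 1.645
z_β = 0.4 · 8.660 - 1.645
z_β = 1.819

Power = Φ(z_β) = Φ(1.819) ≈ 0.966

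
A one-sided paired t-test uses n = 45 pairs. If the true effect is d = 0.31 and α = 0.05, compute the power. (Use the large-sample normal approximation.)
Power ≈ 0.67

Power calculation (paired t-test, normal approximation):
z_β = d · √n - z_α
z_β = 0.31 · √45 - 1.645
z_β = 0.31 · 6.708 - 1.645
z_β = 0.435

Power = Φ(z_β) = Φ(0.435) ≈ 0.668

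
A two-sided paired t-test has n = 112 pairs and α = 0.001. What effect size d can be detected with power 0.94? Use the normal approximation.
d ≈ 0.46

Minimum detectable effect (paired t-test, normal approximation):
d = (z_{α/2} + z_β) / √n
d = (3.291 + 1.555) / √112
d = 4.845 / 10.583
d ≈ 0.46

By Cohen's convention (0.2 small / 0.5 medium / 0.8 large): small effect.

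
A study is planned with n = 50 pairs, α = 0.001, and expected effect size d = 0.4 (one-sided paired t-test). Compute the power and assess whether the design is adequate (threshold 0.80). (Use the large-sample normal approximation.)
Power ≈ 0.40; the study is underpowered (power < 0.80)

Power calculation (paired t-test, normal approximation):
z_β = d · √n - z_α
z_β = 0.4 · √50 - 3.090
z_β = 0.4 · 7.071 - 3.090
z_β = -0.262

Power = Φ(z_β) = Φ(-0.262) ≈ 0.397

Effect size d = 0.4 is small by Cohen's convention (0.2/0.5/0.8).

Threshold: power ≥ 0.80 is conventionally adequate.
Power ≈ 0.40 → the study is underpowered (power < 0.80).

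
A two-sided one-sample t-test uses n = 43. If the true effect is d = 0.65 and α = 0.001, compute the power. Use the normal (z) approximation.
Power ≈ 0.83

Power calculation (one-sample t-test, normal approximation):
z_β = d · √n - z_{α/2}
z_β = 0.65 · √43 - 3.291
z_β = 0.65 · 6.557 - 3.291
z_β = 0.972

Power = Φ(z_β) = Φ(0.972) ≈ 0.834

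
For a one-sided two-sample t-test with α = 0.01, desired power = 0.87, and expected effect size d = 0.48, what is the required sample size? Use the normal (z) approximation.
n = 104 per group

Sample size formula (two-sample t-test, normal approximation):
n = 2 · ((z_α + z_β) / d)²

z_α = 2.326 (for α = 0.01, one-sided)
z_β = 1.126 (for power = 0.87)
d = 0.48

n = 2 · ((2.326 + 1.126) / 0.48)²
n = 2 · (7.192)²
n ≈ 103.45
Round up to the next whole number: n = 104 per group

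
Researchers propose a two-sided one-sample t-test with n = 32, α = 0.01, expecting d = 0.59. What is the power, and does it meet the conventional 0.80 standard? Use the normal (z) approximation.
Power ≈ 0.78; the study is underpowered (power < 0.80)

Power calculation (one-sample t-test, normal approximation):
z_β = d · √n - z_{α/2}
z_β = 0.59 · √32 - 2.576
z_β = 0.59 · 5.657 - 2.576
z_β = 0.762

Power = Φ(z_β) = Φ(0.762) ≈ 0.777

Effect size d = 0.59 is medium by Cohen's convention (0.2/0.5/0.8).

Threshold: power ≥ 0.80 is conventionally adequate.
Power ≈ 0.78 → the study is underpowered (power < 0.80).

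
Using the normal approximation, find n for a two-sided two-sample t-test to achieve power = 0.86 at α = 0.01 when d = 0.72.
n = 52 per group

Sample size formula (two-sample t-test, normal approximation):
n = 2 · ((z_{α/2} + z_β) / d)²

z_{α/2} = 2.576 (for α = 0.01, two-sided)
z_β = 1.080 (for power = 0.86)
d = 0.72

n = 2 · ((2.576 + 1.080) / 0.72)²
n = 2 · (5.078)²
n ≈ 51.57
Round up to the next whole number: n = 52 per group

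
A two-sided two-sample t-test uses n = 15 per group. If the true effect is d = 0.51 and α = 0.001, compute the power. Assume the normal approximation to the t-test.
Power ≈ 0.03

Power calculation (two-sample t-test, normal approximation):
z_β = d · √(n/2) - z_{α/2}
z_β = 0.51 · √(15/2) - 3.291
z_β = 0.51 · 2.739 - 3.291
z_β = -1.894

Power = Φ(z_β) = Φ(-1.894) ≈ 0.029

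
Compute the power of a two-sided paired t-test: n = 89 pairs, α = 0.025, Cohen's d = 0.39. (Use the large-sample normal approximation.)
Power ≈ 0.92

Power calculation (paired t-test, normal approximation):
z_β = d · √n - z_{α/2}
z_β = 0.39 · √89 - 2.241
z_β = 0.39 · 9.434 - 2.241
z_β = 1.438

Power = Φ(z_β) = Φ(1.438) ≈ 0.925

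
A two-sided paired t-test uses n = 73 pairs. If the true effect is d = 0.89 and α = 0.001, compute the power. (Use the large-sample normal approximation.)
Power ≈ 1.00

Power calculation (paired t-test, normal approximation):
z_β = d · √n - z_{α/2}
z_β = 0.89 · √73 - 3.291
z_β = 0.89 · 8.544 - 3.291
z_β = 4.314

Power = Φ(z_β) = Φ(4.314) ≈ 1.000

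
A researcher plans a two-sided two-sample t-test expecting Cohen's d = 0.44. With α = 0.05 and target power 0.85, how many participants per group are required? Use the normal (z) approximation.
n = 93 per group

Sample size formula (two-sample t-test, normal approximation):
n = 2 · ((z_{α/2} + z_β) / d)²

z_{α/2} = 1.960 (for α = 0.05, two-sided)
z_β = 1.036 (for power = 0.85)
d = 0.44

n = 2 · ((1.960 + 1.036) / 0.44)²
n = 2 · (6.809)²
n ≈ 92.72
Round up to the next whole number: n = 93 per group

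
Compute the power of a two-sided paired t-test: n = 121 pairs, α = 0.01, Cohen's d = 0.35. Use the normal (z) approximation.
Power ≈ 0.90

Power calculation (paired t-test, normal approximation):
z_β = d · √n - z_{α/2}
z_β = 0.35 · √121 - 2.576
z_β = 0.35 · 11.000 - 2.576
z_β = 1.274

Power = Φ(z_β) = Φ(1.274) ≈ 0.899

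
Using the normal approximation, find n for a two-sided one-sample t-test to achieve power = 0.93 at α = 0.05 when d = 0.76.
n = 21

Sample size formula (one-sample t-test, normal approximation):
n = ((z_{α/2} + z_β) / d)²

z_{α/2} = 1.960 (for α = 0.05, two-sided)
z_β = 1.476 (for power = 0.93)
d = 0.76

n = ((1.960 + 1.476) / 0.76)²
n = (4.521)²
n ≈ 20.44
Round up to the next whole number: n = 21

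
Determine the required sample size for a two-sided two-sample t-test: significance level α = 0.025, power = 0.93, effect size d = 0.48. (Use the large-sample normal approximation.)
n = 120 per group

Sample size formula (two-sample t-test, normal approximation):
n = 2 · ((z_{α/2} + z_β) / d)²

z_{α/2} = 2.241 (for α = 0.025, two-sided)
z_β = 1.476 (for power = 0.93)
d = 0.48

n = 2 · ((2.241 + 1.476) / 0.48)²
n = 2 · (7.744)²
n ≈ 119.94
Round up to the next whole number: n = 120 per group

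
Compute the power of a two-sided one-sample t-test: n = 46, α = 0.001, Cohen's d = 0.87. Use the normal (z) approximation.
Power ≈ 1.00

Power calculation (one-sample t-test, normal approximation):
z_β = d · √n - z_{α/2}
z_β = 0.87 · √46 - 3.291
z_β = 0.87 · 6.782 - 3.291
z_β = 2.610

Power = Φ(z_β) = Φ(2.610) ≈ 0.995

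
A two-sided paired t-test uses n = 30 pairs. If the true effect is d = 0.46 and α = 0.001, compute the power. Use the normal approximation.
Power ≈ 0.22

Power calculation (paired t-test, normal approximation):
z_β = d · √n - z_{α/2}
z_β = 0.46 · √30 - 3.291
z_β = 0.46 · 5.477 - 3.291
z_β = -0.771

Power = Φ(z_β) = Φ(-0.771) ≈ 0.220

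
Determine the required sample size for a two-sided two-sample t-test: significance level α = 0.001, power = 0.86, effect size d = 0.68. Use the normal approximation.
n = 83 per group

Sample size formula (two-sample t-test, normal approximation):
n = 2 · ((z_{α/2} + z_β) / d)²

z_{α/2} = 3.291 (for α = 0.001, two-sided)
z_β = 1.080 (for power = 0.86)
d = 0.68

n = 2 · ((3.291 + 1.080) / 0.68)²
n = 2 · (6.428)²
n ≈ 82.64
Round up to the next whole number: n = 83 per group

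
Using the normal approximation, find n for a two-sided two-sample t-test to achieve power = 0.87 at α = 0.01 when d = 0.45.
n = 136 per group

Sample size formula (two-sample t-test, normal approximation):
n = 2 · ((z_{α/2} + z_β) / d)²

z_{α/2} = 2.576 (for α = 0.01, two-sided)
z_β = 1.126 (for power = 0.87)
d = 0.45

n = 2 · ((2.576 + 1.126) / 0.45)²
n = 2 · (8.227)²
n ≈ 135.37
Round up to the next whole number: n = 136 per group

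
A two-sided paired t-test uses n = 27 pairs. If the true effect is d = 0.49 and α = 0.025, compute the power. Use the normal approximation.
Power ≈ 0.62

Power calculation (paired t-test, normal approximation):
z_β = d · √n - z_{α/2}
z_β = 0.49 · √27 - 2.241
z_β = 0.49 · 5.196 - 2.241
z_β = 0.305

Power = Φ(z_β) = Φ(0.305) ≈ 0.620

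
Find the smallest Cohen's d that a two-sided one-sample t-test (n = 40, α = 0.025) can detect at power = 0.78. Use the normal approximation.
d ≈ 0.48

Minimum detectable effect (one-sample t-test, normal approximation):
d = (z_{α/2} + z_β) / √n
d = (2.241 + 0.772) / √40
d = 3.014 / 6.325
d ≈ 0.48

By Cohen's convention (0.2 small / 0.5 medium / 0.8 large): small effect.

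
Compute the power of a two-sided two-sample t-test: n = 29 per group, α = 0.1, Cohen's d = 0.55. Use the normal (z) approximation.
Power ≈ 0.67

Power calculation (two-sample t-test, normal approximation):
z_β = d · √(n/2) - z_{α/2}
z_β = 0.55 · √(29/2) - 1.645
z_β = 0.55 · 3.808 - 1.645
z_β = 0.449

Power = Φ(z_β) = Φ(0.449) ≈ 0.673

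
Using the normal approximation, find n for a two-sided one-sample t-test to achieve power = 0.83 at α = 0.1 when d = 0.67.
n = 16

Sample size formula (one-sample t-test, normal approximation):
n = ((z_{α/2} + z_β) / d)²

z_{α/2} = 1.645 (for α = 0.1, two-sided)
z_β = 0.954 (for power = 0.83)
d = 0.67

n = ((1.645 + 0.954) / 0.67)²
n = (3.879)²
n ≈ 15.05
Round up to the next whole number: n = 16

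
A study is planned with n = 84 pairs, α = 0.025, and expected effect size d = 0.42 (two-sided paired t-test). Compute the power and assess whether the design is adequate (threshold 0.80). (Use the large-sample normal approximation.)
Power ≈ 0.95; the study is adequately powered (power ≥ 0.80)

Power calculation (paired t-test, normal approximation):
z_β = d · √n - z_{α/2}
z_β = 0.42 · √84 - 2.241
z_β = 0.42 · 9.165 - 2.241
z_β = 1.608

Power = Φ(z_β) = Φ(1.608) ≈ 0.946

Effect size d = 0.42 is small by Cohen's convention (0.2/0.5/0.8).

Threshold: power ≥ 0.80 is conventionally adequate.
Power ≈ 0.95 → the study is adequately powered (power ≥ 0.80).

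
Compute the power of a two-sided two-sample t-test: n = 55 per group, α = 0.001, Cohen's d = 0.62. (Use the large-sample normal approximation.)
Power ≈ 0.48

Power calculation (two-sample t-test, normal approximation):
z_β = d · √(n/2) - z_{α/2}
z_β = 0.62 · √(55/2) - 3.291
z_β = 0.62 · 5.244 - 3.291
z_β = -0.039

Power = Φ(z_β) = Φ(-0.039) ≈ 0.484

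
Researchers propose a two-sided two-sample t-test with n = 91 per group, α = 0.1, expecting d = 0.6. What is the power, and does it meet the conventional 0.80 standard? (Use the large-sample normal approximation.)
Power ≈ 0.99; the study is adequately powered (power ≥ 0.80)

Power calculation (two-sample t-test, normal approximation):
z_β = d · √(n/2) - z_{α/2}
z_β = 0.6 · √(91/2) - 1.645
z_β = 0.6 · 6.745 - 1.645
z_β = 2.402

Power = Φ(z_β) = Φ(2.402) ≈ 0.992

Effect size d = 0.6 is medium by Cohen's convention (0.2/0.5/0.8).

Threshold: power ≥ 0.80 is conventionally adequate.
Power ≈ 0.99 → the study is adequately powered (power ≥ 0.80).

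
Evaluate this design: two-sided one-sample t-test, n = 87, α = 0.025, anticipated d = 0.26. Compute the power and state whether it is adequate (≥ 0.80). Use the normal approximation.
Power ≈ 0.57; the study is underpowered (power < 0.80)

Power calculation (one-sample t-test, normal approximation):
z_β = d · √n - z_{α/2}
z_β = 0.26 · √87 - 2.241
z_β = 0.26 · 9.327 - 2.241
z_β = 0.184

Power = Φ(z_β) = Φ(0.184) ≈ 0.573

Effect size d = 0.26 is small by Cohen's convention (0.2/0.5/0.8).

Threshold: power ≥ 0.80 is conventionally adequate.
Power ≈ 0.57 → the study is underpowered (power < 0.80).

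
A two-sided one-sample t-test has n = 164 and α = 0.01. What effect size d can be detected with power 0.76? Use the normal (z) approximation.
d ≈ 0.26

Minimum detectable effect (one-sample t-test, normal approximation):
d = (z_{α/2} + z_β) / √n
d = (2.576 + 0.706) / √164
d = 3.282 / 12.806
d ≈ 0.26

By Cohen's convention (0.2 small / 0.5 medium / 0.8 large): small effect.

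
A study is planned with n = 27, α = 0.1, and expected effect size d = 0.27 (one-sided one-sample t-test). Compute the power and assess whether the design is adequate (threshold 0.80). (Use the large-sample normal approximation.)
Power ≈ 0.55; the study is underpowered (power < 0.80)

Power calculation (one-sample t-test, normal approximation):
z_β = d · √n - z_α
z_β = 0.27 · √27 - 1.282
z_β = 0.27 · 5.196 - 1.282
z_β = 0.121

Power = Φ(z_β) = Φ(0.121) ≈ 0.548

Effect size d = 0.27 is small by Cohen's convention (0.2/0.5/0.8).

Threshold: power ≥ 0.80 is conventionally adequate.
Power ≈ 0.55 → the study is underpowered (power < 0.80).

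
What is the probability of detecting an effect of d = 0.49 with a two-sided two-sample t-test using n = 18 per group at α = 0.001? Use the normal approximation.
Power ≈ 0.03

Power calculation (two-sample t-test, normal approximation):
z_β = d · √(n/2) - z_{α/2}
z_β = 0.49 · √(18/2) - 3.291
z_β = 0.49 · 3.000 - 3.291
z_β = -1.821

Power = Φ(z_β) = Φ(-1.821) ≈ 0.034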